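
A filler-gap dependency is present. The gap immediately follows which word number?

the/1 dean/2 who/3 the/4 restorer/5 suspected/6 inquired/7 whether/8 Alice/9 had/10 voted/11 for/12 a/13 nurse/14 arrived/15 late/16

6

The displaced element is "the dean" (word 2).
It is linked across 1 clause boundary (Ø).
It functions as the subject of "inquired", so the gap sits immediately after word 6 ("suspected").
Base order: The restorer suspected the dean inquired whether Alice had voted for a nurse.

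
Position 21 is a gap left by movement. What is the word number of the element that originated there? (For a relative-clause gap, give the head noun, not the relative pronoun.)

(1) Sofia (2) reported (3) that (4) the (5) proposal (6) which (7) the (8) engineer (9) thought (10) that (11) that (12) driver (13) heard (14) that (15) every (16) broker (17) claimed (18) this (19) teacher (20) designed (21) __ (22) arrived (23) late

The gap at 21 is the object of "designed", inside a relative clause.
The relative pronoun is "which" (word 6); it is bound by the head noun immediately before it.
Its filler is the head noun "proposal", at word 5.

5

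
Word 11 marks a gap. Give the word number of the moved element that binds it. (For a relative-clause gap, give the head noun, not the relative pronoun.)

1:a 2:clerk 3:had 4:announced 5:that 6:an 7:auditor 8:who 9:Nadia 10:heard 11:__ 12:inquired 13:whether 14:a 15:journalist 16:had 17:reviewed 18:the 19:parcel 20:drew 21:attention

7

The gap at 11 is the subject of "inquired", inside a relative clause.
The relative pronoun is "who" (word 8); it is bound by the head noun immediately before it.
Its filler is the head noun "auditor", at word 7.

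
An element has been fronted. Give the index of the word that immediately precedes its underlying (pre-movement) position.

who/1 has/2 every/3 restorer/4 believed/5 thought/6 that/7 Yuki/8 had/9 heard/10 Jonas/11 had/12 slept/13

The displaced element is "who" (word 1).
It is linked across 1 clause boundary (Ø).
It functions as the subject of "thought", so the gap sits immediately after word 5 ("believed").
Base order: Every restorer has believed that who thought that Yuki had heard Jonas had slept.

5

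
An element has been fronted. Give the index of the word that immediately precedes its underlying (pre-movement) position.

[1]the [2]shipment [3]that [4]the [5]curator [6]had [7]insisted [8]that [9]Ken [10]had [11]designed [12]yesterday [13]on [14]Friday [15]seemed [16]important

11

The displaced element is "the shipment" (word 2).
It is linked across 1 clause boundary (that).
It functions as the direct object of "designed", so the gap sits immediately after word 11 ("designed").
Base order: The curator had insisted that Ken had designed the shipment yesterday on Friday.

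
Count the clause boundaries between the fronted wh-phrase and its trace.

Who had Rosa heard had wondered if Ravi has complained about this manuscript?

1

"who" is extracted from the subject of "wondered".
Boundaries crossed, outermost first: [Ø] — 1 in total.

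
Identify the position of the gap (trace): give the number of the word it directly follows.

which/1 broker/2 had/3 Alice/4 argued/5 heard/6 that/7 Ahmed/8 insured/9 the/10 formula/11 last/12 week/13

The displaced element is "which broker" (word 2).
It is linked across 1 clause boundary (Ø).
It functions as the subject of "heard", so the gap sits immediately after word 5 ("argued").
Base order: Alice had argued that which broker heard that Ahmed insured the formula last week.

5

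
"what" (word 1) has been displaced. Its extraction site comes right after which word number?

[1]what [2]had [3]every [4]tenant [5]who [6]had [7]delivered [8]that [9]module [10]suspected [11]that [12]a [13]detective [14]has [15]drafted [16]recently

15

The displaced element is "what" (word 1).
It is linked across 1 clause boundary (that).
It functions as the direct object of "drafted", so the gap sits immediately after word 15 ("drafted").
Base order: Every tenant who had delivered that module had suspected that a detective has drafted what recently.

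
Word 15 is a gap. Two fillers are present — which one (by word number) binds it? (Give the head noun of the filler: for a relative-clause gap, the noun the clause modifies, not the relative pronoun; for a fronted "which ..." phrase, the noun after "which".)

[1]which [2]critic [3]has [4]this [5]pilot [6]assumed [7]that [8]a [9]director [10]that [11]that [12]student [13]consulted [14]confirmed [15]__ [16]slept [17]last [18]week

2

The marked gap is the subject of "slept".
Its filler is the fronted wh-phrase "which critic", at word 2.
(The other dependency links word 9 to a gap after word 13.)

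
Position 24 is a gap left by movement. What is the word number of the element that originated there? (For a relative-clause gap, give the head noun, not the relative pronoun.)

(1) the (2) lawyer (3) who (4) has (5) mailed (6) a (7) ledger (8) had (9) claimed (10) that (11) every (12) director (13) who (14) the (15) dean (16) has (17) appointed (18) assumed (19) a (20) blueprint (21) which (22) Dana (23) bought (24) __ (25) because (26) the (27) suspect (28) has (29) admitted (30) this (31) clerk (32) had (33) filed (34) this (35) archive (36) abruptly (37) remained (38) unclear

The gap at 24 is the object of "bought", inside a relative clause.
The relative pronoun is "which" (word 21); it is bound by the head noun immediately before it.
Its filler is the head noun "blueprint", at word 20.

20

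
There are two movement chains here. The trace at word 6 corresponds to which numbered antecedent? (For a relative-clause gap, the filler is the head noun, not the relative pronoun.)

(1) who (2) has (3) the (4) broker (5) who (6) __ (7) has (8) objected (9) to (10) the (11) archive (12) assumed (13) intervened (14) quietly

4

The marked gap is inside the relative clause, the subject of "objected".
Its filler is the head noun "broker" (via "who"), at word 4.
(The other dependency links word 1 to a gap after word 12.)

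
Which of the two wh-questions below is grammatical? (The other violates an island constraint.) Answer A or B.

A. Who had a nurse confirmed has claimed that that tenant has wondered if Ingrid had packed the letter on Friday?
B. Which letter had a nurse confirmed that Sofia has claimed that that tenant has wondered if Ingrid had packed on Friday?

In B, the wh-phrase is extracted from inside a wh-island (introduced by "if"), which blocks movement.
In A, the extraction path crosses only that-complement boundaries, which are transparent.
So A is grammatical.

A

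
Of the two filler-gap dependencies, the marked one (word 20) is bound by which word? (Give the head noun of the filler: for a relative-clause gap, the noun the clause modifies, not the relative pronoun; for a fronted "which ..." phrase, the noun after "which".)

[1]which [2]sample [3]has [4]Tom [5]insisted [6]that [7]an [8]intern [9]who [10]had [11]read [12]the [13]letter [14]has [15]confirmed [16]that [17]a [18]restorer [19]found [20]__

The marked gap is the direct object of "found".
Its filler is the fronted wh-phrase "which sample", at word 2.
(The other dependency links word 8 to a gap after word 9.)

2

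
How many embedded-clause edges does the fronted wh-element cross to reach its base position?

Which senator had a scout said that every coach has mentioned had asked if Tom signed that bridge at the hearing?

2

"which senator" is extracted from the subject of "asked".
Boundaries crossed, outermost first: [that], [Ø] — 2 in total.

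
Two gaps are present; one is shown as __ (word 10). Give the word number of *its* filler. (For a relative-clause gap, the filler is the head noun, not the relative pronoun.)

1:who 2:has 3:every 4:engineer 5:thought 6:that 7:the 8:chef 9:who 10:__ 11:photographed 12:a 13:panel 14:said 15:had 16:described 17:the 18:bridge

The marked gap is inside the relative clause, the subject of "photographed".
Its filler is the head noun "chef" (via "who"), at word 8.
(The other dependency links word 1 to a gap after word 14.)

8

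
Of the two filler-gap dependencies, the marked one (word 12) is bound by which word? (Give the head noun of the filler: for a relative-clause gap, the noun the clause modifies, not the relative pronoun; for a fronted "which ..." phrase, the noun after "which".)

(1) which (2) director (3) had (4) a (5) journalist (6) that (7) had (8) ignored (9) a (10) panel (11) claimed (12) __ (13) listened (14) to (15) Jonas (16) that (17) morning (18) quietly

The marked gap is the subject of "listened".
Its filler is the fronted wh-phrase "which director", at word 2.
(The other dependency links word 5 to a gap after word 6.)

2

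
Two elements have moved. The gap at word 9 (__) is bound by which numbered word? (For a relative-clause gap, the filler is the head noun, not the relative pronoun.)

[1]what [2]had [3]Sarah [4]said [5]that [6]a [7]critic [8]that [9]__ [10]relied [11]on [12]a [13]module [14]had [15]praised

The marked gap is inside the relative clause, the subject of "relied".
Its filler is the head noun "critic" (via "that"), at word 7.
(The other dependency links word 1 to a gap after word 15.)

7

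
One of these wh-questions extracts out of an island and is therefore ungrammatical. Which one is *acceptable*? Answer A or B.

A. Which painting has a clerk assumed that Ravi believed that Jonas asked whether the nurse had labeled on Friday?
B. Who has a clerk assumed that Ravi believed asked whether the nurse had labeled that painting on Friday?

In A, the wh-phrase is extracted from inside a wh-island (introduced by "whether"), which blocks movement.
In B, the extraction path crosses only that-complement boundaries, which are transparent.
So B is grammatical.

B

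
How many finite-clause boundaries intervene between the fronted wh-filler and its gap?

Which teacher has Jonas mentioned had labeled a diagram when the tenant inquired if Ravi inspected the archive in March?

"which teacher" is extracted from the subject of "labeled".
Boundaries crossed, outermost first: [Ø] — 1 in total.

1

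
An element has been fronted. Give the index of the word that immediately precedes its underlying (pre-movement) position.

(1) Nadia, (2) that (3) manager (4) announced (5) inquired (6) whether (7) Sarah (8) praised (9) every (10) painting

The displaced element is "Nadia" (word 1).
It is linked across 1 clause boundary (Ø).
It functions as the subject of "inquired", so the gap sits immediately after word 4 ("announced").
Base order: That manager announced Nadia inquired whether Sarah praised every painting.

4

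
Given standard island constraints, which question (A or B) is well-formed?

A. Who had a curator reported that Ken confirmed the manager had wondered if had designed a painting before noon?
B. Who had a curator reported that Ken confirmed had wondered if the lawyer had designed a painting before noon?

B

In A, the wh-phrase is extracted from inside a wh-island (introduced by "if"), which blocks movement.
In B, the extraction path crosses only that-complement boundaries, which are transparent.
So B is grammatical.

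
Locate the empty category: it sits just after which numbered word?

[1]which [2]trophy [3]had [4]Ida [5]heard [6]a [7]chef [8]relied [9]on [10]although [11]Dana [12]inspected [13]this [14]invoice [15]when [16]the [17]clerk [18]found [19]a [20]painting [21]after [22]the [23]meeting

9

The displaced element is "which trophy" (word 2).
It is linked across 1 clause boundary (Ø).
It functions as the object of the preposition "on" of "relied", so the gap sits immediately after word 9 ("on").
Base order: Ida had heard a chef relied on which trophy although Dana inspected this invoice when the clerk found a painting after the meeting.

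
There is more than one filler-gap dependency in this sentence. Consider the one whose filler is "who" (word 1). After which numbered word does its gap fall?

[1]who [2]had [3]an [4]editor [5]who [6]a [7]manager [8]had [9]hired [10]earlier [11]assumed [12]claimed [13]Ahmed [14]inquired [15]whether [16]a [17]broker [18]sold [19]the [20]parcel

The displaced element is "who" (word 1).
It is linked across 1 clause boundary (Ø).
It functions as the subject of "claimed", so the gap sits immediately after word 11 ("assumed").
Base order: An editor who a manager had hired earlier had assumed that who claimed Ahmed inquired whether a broker sold the parcel.

11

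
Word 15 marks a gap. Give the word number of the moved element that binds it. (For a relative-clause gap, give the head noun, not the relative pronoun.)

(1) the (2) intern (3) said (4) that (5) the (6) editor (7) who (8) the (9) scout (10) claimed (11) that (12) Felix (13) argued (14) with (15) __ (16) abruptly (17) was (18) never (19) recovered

The gap at 15 is the prepositional object of "argued", inside a relative clause.
The relative pronoun is "who" (word 7); it is bound by the head noun immediately before it.
Its filler is the head noun "editor", at word 6.

6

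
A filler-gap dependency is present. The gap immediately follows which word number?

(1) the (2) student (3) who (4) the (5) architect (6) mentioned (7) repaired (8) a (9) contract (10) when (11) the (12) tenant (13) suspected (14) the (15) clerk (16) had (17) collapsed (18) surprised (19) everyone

6

The displaced element is "the student" (word 2).
It is linked across 1 clause boundary (Ø).
It functions as the subject of "repaired", so the gap sits immediately after word 6 ("mentioned").
Base order: The architect mentioned that the student repaired a contract when the tenant suspected the clerk had collapsed.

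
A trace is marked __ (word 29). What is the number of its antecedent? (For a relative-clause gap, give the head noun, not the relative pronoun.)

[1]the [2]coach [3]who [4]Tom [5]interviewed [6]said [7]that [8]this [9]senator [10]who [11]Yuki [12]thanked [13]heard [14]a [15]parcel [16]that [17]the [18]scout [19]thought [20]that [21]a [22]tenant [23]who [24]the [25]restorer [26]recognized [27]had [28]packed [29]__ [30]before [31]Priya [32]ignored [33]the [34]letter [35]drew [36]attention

The gap at 29 is the object of "packed", inside a relative clause.
The relative pronoun is "that" (word 16); it is bound by the head noun immediately before it.
Its filler is the head noun "parcel", at word 15.

15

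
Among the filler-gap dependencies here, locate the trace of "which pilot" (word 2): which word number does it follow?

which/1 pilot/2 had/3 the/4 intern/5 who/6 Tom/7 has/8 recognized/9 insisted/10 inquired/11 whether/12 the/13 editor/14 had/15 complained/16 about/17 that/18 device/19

The displaced element is "which pilot" (word 2).
It is linked across 1 clause boundary (Ø).
It functions as the subject of "inquired", so the gap sits immediately after word 10 ("insisted").
Base order: The intern who Tom has recognized had insisted which pilot inquired whether the editor had complained about that device.

10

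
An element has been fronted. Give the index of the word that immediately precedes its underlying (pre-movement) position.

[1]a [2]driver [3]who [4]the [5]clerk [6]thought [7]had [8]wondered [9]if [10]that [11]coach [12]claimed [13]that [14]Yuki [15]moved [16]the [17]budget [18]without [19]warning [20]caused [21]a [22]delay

6

The displaced element is "a driver" (word 2).
It is linked across 1 clause boundary (Ø).
It functions as the subject of "wondered", so the gap sits immediately after word 6 ("thought").
Base order: The clerk thought that a driver had wondered if that coach claimed that Yuki moved the budget without warning.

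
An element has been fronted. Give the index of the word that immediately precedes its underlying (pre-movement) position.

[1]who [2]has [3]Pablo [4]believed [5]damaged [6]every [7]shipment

The displaced element is "who" (word 1).
It is linked across 1 clause boundary (Ø).
It functions as the subject of "damaged", so the gap sits immediately after word 4 ("believed").
Base order: Pablo has believed that who damaged every shipment.

4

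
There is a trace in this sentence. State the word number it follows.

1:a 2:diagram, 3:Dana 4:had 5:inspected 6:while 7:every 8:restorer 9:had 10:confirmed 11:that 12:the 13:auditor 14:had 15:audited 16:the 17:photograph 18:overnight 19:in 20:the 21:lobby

The displaced element is "a diagram" (word 2).
It functions as the direct object of "inspected", so the gap sits immediately after word 5 ("inspected").
Base order: Dana had inspected a diagram while every restorer had confirmed that the auditor had audited the photograph overnight in the lobby.

5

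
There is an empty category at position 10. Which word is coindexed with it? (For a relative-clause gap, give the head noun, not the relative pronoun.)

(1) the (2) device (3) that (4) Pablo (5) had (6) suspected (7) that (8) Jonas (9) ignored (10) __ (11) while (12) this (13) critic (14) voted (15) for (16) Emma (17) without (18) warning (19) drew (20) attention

2

The gap at 10 is the object of "ignored", inside a relative clause.
The relative pronoun is "that" (word 3); it is bound by the head noun immediately before it.
Its filler is the head noun "device", at word 2.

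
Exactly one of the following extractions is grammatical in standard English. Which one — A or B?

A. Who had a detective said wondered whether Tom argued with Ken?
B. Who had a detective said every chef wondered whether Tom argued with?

A

In B, the wh-phrase is extracted from inside a wh-island (introduced by "whether"), which blocks movement.
In A, the extraction path crosses only that-complement boundaries, which are transparent.
So A is grammatical.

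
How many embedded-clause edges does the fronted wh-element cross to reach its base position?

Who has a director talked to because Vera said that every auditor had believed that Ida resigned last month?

0

"who" originates inside the matrix clause — no clause boundary is crossed.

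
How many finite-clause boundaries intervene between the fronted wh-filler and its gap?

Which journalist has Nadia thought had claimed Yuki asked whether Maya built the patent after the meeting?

"which journalist" is extracted from the subject of "claimed".
Boundaries crossed, outermost first: [Ø] — 1 in total.

1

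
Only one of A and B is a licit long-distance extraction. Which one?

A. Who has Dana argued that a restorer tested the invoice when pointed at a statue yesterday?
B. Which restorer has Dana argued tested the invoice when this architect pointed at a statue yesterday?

In A, the wh-phrase is extracted from inside an adjunct island (introduced by "when"), which blocks movement.
In B, the extraction path crosses only that-complement boundaries, which are transparent.
So B is grammatical.

B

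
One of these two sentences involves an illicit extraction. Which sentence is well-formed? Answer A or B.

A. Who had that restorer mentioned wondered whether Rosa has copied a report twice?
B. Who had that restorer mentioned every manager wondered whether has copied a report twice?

A

In B, the wh-phrase is extracted from inside a wh-island (introduced by "whether"), which blocks movement.
In A, the extraction path crosses only that-complement boundaries, which are transparent.
So A is grammatical.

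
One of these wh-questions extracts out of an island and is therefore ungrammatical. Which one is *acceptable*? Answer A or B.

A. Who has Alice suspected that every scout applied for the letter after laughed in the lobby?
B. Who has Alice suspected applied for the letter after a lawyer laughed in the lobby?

In A, the wh-phrase is extracted from inside an adjunct island (introduced by "after"), which blocks movement.
In B, the extraction path crosses only that-complement boundaries, which are transparent.
So B is grammatical.

B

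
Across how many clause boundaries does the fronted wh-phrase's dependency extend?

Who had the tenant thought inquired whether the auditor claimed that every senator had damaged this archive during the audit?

1

"who" is extracted from the subject of "inquired".
Boundaries crossed, outermost first: [Ø] — 1 in total.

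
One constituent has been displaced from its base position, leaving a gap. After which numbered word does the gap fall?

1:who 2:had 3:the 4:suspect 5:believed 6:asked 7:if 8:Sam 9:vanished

The displaced element is "who" (word 1).
It is linked across 1 clause boundary (Ø).
It functions as the subject of "asked", so the gap sits immediately after word 5 ("believed").
Base order: The suspect had believed that who asked if Sam vanished.

5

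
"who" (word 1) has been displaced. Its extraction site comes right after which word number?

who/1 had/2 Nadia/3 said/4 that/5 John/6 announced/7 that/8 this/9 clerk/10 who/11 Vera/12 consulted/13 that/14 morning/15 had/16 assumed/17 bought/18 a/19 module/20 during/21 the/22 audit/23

The displaced element is "who" (word 1).
It is linked across 3 clause boundaries (that → that → Ø).
It functions as the subject of "bought", so the gap sits immediately after word 17 ("assumed").
Base order: Nadia had said that John announced that this clerk who Vera consulted that morning had assumed that who bought a module during the audit.

17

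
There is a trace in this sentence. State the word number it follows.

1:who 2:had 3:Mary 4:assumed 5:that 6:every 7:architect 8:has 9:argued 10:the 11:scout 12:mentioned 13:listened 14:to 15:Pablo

The displaced element is "who" (word 1).
It is linked across 3 clause boundaries (that → Ø → Ø).
It functions as the subject of "listened", so the gap sits immediately after word 12 ("mentioned").
Base order: Mary had assumed that every architect has argued the scout mentioned that who listened to Pablo.

12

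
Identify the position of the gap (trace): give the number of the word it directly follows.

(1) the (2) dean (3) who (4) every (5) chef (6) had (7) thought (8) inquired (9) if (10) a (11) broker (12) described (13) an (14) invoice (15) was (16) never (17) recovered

The displaced element is "the dean" (word 2).
It is linked across 1 clause boundary (Ø).
It functions as the subject of "inquired", so the gap sits immediately after word 7 ("thought").
Base order: Every chef had thought the dean inquired if a broker described an invoice.

7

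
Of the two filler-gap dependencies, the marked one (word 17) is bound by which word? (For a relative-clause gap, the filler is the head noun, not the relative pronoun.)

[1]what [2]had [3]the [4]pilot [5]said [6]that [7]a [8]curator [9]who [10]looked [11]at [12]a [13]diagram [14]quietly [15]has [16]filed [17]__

The marked gap is the direct object of "filed".
Its filler is the fronted wh-phrase "what", at word 1.
(The other dependency links word 8 to a gap after word 9.)

1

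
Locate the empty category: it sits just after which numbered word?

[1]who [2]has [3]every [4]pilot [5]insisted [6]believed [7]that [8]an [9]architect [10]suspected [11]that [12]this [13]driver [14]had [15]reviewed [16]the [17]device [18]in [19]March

The displaced element is "who" (word 1).
It is linked across 1 clause boundary (Ø).
It functions as the subject of "believed", so the gap sits immediately after word 5 ("insisted").
Base order: Every pilot has insisted who believed that an architect suspected that this driver had reviewed the device in March.

5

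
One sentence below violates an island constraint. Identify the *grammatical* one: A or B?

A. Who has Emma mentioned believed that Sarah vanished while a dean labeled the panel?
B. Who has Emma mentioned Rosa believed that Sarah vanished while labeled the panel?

In B, the wh-phrase is extracted from inside an adjunct island (introduced by "while"), which blocks movement.
In A, the extraction path crosses only that-complement boundaries, which are transparent.
So A is grammatical.

A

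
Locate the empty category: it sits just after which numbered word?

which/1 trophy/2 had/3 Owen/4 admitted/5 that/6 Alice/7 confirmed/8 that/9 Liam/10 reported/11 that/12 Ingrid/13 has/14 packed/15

The displaced element is "which trophy" (word 2).
It is linked across 3 clause boundaries (that → that → that).
It functions as the direct object of "packed", so the gap sits immediately after word 15 ("packed").
Base order: Owen had admitted that Alice confirmed that Liam reported that Ingrid has packed which trophy.

15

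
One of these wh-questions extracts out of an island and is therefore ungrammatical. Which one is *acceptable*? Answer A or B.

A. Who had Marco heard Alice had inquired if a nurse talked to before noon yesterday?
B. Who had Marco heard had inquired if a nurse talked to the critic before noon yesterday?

In A, the wh-phrase is extracted from inside a wh-island (introduced by "if"), which blocks movement.
In B, the extraction path crosses only that-complement boundaries, which are transparent.
So B is grammatical.

B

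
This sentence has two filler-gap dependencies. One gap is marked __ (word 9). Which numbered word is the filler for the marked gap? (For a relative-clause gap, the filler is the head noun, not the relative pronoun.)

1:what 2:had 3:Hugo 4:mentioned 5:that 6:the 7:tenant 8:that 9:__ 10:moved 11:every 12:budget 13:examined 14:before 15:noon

7

The marked gap is inside the relative clause, the subject of "moved".
Its filler is the head noun "tenant" (via "that"), at word 7.
(The other dependency links word 1 to a gap after word 13.)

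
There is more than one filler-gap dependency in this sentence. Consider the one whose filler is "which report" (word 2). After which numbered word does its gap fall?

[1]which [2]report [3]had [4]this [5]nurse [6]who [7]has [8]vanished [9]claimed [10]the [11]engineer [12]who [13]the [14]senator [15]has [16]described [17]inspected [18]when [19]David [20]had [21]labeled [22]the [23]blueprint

The displaced element is "which report" (word 2).
It is linked across 1 clause boundary (Ø).
It functions as the direct object of "inspected", so the gap sits immediately after word 17 ("inspected").
Base order: This nurse who has vanished had claimed the engineer who the senator has described inspected which report when David had labeled the blueprint.

17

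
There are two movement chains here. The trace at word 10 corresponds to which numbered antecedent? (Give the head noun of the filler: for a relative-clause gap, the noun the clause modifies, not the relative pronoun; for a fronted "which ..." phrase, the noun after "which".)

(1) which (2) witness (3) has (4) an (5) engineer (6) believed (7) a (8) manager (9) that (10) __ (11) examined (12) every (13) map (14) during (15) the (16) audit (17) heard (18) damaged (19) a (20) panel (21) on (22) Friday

The marked gap is inside the relative clause, the subject of "examined".
Its filler is the head noun "manager" (via "that"), at word 8.
(The other dependency links word 2 to a gap after word 17.)

8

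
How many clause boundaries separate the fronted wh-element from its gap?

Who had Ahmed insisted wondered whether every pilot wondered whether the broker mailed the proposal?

"who" is extracted from the subject of "wondered".
Boundaries crossed, outermost first: [Ø] — 1 in total.

1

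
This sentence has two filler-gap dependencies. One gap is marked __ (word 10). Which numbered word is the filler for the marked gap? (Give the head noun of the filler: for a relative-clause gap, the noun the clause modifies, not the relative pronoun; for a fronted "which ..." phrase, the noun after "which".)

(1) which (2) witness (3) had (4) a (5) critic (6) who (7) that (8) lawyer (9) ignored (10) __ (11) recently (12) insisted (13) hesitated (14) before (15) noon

The marked gap is inside the relative clause, the direct object of "ignored".
Its filler is the head noun "critic" (via "who"), at word 5.
(The other dependency links word 2 to a gap after word 12.)

5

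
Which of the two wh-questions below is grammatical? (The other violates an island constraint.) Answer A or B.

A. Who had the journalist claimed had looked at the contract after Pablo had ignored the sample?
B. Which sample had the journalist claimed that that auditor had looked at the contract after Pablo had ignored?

In B, the wh-phrase is extracted from inside an adjunct island (introduced by "after"), which blocks movement.
In A, the extraction path crosses only that-complement boundaries, which are transparent.
So A is grammatical.

A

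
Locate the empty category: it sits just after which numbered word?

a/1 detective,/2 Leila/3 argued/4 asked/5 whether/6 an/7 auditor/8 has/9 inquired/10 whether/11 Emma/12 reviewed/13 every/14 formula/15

The displaced element is "a detective" (word 2).
It is linked across 1 clause boundary (Ø).
It functions as the subject of "asked", so the gap sits immediately after word 4 ("argued").
Base order: Leila argued that a detective asked whether an auditor has inquired whether Emma reviewed every formula.

4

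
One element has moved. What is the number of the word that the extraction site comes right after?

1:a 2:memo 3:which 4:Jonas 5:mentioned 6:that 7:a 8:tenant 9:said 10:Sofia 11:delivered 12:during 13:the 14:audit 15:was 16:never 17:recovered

The displaced element is "a memo" (word 2).
It is linked across 2 clause boundaries (that → Ø).
It functions as the direct object of "delivered", so the gap sits immediately after word 11 ("delivered").
Base order: Jonas mentioned that a tenant said Sofia delivered a memo during the audit.

11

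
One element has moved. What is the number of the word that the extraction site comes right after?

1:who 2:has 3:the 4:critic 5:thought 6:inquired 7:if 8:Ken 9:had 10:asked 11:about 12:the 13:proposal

5

The displaced element is "who" (word 1).
It is linked across 1 clause boundary (Ø).
It functions as the subject of "inquired", so the gap sits immediately after word 5 ("thought").
Base order: The critic has thought that who inquired if Ken had asked about the proposal.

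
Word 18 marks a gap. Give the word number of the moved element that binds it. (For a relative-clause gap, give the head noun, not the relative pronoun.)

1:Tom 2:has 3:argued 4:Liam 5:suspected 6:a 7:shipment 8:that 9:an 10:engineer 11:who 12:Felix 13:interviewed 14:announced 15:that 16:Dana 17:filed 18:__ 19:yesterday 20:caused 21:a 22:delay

7

The gap at 18 is the object of "filed", inside a relative clause.
The relative pronoun is "that" (word 8); it is bound by the head noun immediately before it.
Its filler is the head noun "shipment", at word 7.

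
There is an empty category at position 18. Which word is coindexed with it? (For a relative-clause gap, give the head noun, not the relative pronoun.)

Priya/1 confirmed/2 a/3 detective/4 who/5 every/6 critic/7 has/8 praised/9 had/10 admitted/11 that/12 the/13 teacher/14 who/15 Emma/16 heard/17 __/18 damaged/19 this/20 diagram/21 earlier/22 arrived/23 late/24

The gap at 18 is the subject of "damaged", inside a relative clause.
The relative pronoun is "who" (word 15); it is bound by the head noun immediately before it.
Its filler is the head noun "teacher", at word 14.

14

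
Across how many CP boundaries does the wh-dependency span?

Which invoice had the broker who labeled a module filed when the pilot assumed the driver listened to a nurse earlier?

"which invoice" originates inside the matrix clause — no clause boundary is crossed.

0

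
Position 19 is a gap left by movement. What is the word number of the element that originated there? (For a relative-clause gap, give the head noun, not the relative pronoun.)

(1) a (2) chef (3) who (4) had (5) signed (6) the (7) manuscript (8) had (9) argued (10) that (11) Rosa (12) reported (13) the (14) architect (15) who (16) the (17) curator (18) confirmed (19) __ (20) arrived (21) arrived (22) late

The gap at 19 is the subject of "arrived", inside a relative clause.
The relative pronoun is "who" (word 15); it is bound by the head noun immediately before it.
Its filler is the head noun "architect", at word 14.

14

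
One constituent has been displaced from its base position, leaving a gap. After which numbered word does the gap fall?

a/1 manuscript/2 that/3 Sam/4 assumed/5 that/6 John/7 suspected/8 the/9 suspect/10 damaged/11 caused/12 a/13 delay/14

The displaced element is "a manuscript" (word 2).
It is linked across 2 clause boundaries (that → Ø).
It functions as the direct object of "damaged", so the gap sits immediately after word 11 ("damaged").
Base order: Sam assumed that John suspected the suspect damaged a manuscript.

11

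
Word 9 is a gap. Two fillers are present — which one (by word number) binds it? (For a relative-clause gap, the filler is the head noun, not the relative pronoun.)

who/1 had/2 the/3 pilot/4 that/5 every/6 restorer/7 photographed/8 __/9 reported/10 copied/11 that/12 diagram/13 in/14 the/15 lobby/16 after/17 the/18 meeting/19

4

The marked gap is inside the relative clause, the direct object of "photographed".
Its filler is the head noun "pilot" (via "that"), at word 4.
(The other dependency links word 1 to a gap after word 10.)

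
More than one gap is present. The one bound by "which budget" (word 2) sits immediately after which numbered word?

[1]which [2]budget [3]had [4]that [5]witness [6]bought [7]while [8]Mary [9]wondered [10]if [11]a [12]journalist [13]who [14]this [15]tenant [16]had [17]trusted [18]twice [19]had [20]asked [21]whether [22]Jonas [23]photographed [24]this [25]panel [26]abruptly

6

The displaced element is "which budget" (word 2).
It functions as the direct object of "bought", so the gap sits immediately after word 6 ("bought").
Base order: That witness had bought which budget while Mary wondered if a journalist who this tenant had trusted twice had asked whether Jonas photographed this panel abruptly.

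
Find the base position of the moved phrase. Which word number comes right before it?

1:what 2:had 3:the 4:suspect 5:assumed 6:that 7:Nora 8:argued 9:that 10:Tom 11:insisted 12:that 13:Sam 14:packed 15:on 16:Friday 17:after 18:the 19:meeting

The displaced element is "what" (word 1).
It is linked across 3 clause boundaries (that → that → that).
It functions as the direct object of "packed", so the gap sits immediately after word 14 ("packed").
Base order: The suspect had assumed that Nora argued that Tom insisted that Sam packed what on Friday after the meeting.

14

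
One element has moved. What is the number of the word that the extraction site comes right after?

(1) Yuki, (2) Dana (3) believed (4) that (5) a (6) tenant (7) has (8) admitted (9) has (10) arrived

The displaced element is "Yuki" (word 1).
It is linked across 2 clause boundaries (that → Ø).
It functions as the subject of "arrived", so the gap sits immediately after word 8 ("admitted").
Base order: Dana believed that a tenant has admitted that Yuki has arrived.

8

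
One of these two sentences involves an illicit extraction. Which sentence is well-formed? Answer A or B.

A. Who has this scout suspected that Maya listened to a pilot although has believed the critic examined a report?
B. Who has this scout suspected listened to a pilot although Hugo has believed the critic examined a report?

B

In A, the wh-phrase is extracted from inside an adjunct island (introduced by "although"), which blocks movement.
In B, the extraction path crosses only that-complement boundaries, which are transparent.
So B is grammatical.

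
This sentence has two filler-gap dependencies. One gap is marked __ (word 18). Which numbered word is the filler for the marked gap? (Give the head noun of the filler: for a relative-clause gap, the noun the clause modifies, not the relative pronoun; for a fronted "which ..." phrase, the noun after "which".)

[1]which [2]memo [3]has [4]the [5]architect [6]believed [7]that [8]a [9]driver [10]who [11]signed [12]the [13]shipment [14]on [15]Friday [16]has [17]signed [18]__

The marked gap is the direct object of "signed".
Its filler is the fronted wh-phrase "which memo", at word 2.
(The other dependency links word 9 to a gap after word 10.)

2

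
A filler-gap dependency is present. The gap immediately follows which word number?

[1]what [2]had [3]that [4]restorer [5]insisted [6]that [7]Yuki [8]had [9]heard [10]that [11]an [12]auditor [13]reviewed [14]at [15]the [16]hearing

The displaced element is "what" (word 1).
It is linked across 2 clause boundaries (that → that).
It functions as the direct object of "reviewed", so the gap sits immediately after word 13 ("reviewed").
Base order: That restorer had insisted that Yuki had heard that an auditor reviewed what at the hearing.

13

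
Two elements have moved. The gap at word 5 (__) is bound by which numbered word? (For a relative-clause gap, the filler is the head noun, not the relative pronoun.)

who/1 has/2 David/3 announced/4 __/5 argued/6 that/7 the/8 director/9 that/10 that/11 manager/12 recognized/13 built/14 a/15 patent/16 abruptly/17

1

The marked gap is the subject of "argued".
Its filler is the fronted wh-phrase "who", at word 1.
(The other dependency links word 9 to a gap after word 13.)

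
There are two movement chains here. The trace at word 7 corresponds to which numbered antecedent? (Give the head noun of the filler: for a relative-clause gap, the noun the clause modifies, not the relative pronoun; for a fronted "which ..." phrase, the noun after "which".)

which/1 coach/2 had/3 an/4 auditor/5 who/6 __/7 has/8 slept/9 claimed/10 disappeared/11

5

The marked gap is inside the relative clause, the subject of "slept".
Its filler is the head noun "auditor" (via "who"), at word 5.
(The other dependency links word 2 to a gap after word 10.)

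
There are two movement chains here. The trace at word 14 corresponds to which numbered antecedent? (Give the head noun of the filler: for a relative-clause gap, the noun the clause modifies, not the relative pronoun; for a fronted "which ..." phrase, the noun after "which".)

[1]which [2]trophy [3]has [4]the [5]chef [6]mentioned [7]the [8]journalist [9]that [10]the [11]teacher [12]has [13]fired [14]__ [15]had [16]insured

The marked gap is inside the relative clause, the direct object of "fired".
Its filler is the head noun "journalist" (via "that"), at word 8.
(The other dependency links word 2 to a gap after word 16.)

8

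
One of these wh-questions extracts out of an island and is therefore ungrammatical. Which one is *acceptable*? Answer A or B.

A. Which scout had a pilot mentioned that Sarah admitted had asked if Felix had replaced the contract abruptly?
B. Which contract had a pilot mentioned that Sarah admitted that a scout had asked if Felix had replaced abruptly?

A

In B, the wh-phrase is extracted from inside a wh-island (introduced by "if"), which blocks movement.
In A, the extraction path crosses only that-complement boundaries, which are transparent.
So A is grammatical.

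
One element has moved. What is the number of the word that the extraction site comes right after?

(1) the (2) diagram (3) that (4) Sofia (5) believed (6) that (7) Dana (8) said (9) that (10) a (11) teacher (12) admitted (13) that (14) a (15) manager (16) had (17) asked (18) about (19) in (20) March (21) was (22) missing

18

The displaced element is "the diagram" (word 2).
It is linked across 3 clause boundaries (that → that → that).
It functions as the object of the preposition "about" of "asked", so the gap sits immediately after word 18 ("about").
Base order: Sofia believed that Dana said that a teacher admitted that a manager had asked about the diagram in March.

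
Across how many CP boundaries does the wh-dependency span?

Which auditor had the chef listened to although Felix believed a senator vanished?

0

"which auditor" originates inside the matrix clause — no clause boundary is crossed.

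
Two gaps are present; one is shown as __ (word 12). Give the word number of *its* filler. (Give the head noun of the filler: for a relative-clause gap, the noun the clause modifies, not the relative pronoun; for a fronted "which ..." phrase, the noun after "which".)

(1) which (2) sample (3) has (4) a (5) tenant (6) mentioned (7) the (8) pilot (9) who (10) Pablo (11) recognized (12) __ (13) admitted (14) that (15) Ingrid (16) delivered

8

The marked gap is inside the relative clause, the direct object of "recognized".
Its filler is the head noun "pilot" (via "who"), at word 8.
(The other dependency links word 2 to a gap after word 16.)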